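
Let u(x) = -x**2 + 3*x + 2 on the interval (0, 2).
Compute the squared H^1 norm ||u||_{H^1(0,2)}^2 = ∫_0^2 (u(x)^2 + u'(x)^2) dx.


||u||_{H^1}^2 = 162/5

The H^1 norm (squared) on an interval (0, L) is
  ||u||_{H^1}^2 = ∫_0^L u(x)^2 dx + ∫_0^L u'(x)^2 dx.
Compute u'(x) = 3 - 2*x.
Then u(x)^2 = x**4 - 6*x**3 + 5*x**2 + 12*x + 4 and u'(x)^2 = 4*x**2 - 12*x + 9.
Integrate each monomial from 0 to 2 using ∫_0^2 c·x^n dx = c·2^(n+1)/(n+1):
  ∫_0^2 u(x)^2 dx = ∫_0^2 (x^4 - 6*x^3 + 5*x^2 + 12*x + 4) dx. Term by term:
    ∫_0^2 x^4 dx = 32/5;  ∫_0^2 -6*x^3 dx = -24;  ∫_0^2 5*x^2 dx = 40/3;
    ∫_0^2 12*x dx = 24;  ∫_0^2 4 dx = 8.
  Sum: 32/5 − 24 + 40/3 + 24 + 8 = 416/15.
  ∫_0^2 u'(x)^2 dx = ∫_0^2 (4*x^2 - 12*x + 9) dx. Term by term:
    ∫_0^2 4*x^2 dx = 32/3;  ∫_0^2 -12*x dx = -24;  ∫_0^2 9 dx = 18.
  Sum: 32/3 − 24 + 18 = 14/3.
Adding: ||u||_{H^1}^2 = 416/15 + 14/3 = 162/5.


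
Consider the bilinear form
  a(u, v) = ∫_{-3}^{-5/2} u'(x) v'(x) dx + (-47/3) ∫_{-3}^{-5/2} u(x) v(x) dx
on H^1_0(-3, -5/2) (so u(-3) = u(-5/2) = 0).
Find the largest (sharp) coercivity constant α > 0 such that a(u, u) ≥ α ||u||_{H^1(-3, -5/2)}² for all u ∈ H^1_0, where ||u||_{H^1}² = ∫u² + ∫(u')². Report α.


α = (-47 + 12*π^2)/(3*(1 + 4*π^2))

Coercivity of a(·,·) on H^1_0(-3, -5/2) means a(u, u) ≥ α ||u||_{H^1}² for every u ∈ H^1_0.
The interval has length L = 1/2, and Poincaré/coercivity depend only on L. Here a(u, u) = ∫(u')² + (-47/3)·∫u².
Here c = -47/3 < 0 with |c| < (π/L)² = 4*π^2, so coercivity still holds. The condition a(u,u) ≥ α||u||_{H^1}² reads (1−α)∫(u')² ≥ (α−c)∫u². Any admissible α is ≤ 1 (rapidly oscillating u have ∫u²/∫(u')² → 0), and α = 1 would force 0 ≥ (1−c)∫u², impossible since c < 1; so 1−α > 0. By the sharp Poincaré inequality on H^1_0 of an interval of length L, ∫(u')² ≥ (π/L)²∫u² with equality for the first sine mode sin(π(x−x₀)/L) (x₀ the left endpoint), so the inequality holds for all u iff (1−α)(π/L)² ≥ α − c, i.e. α ≤ ((π/L)² + c)/((π/L)² + 1) = (1 + c(L/π)²)/(1 + (L/π)²). (Direct route, valid since c ≤ 0: Poincaré gives c∫u² ≥ c(L/π)²∫(u')², so a(u,u) ≥ (1 + c(L/π)²)∫(u')², while ||u||_{H^1}² ≤ (1 + (L/π)²)∫(u')²; dividing yields the same α.) With (π/L)² = 4*π^2 and c = -47/3, the largest admissible constant is α = ((π/L)² + c)/((π/L)² + 1).
Simplifying, α = (-47 + 12*π^2)/(3*(1 + 4*π^2)).


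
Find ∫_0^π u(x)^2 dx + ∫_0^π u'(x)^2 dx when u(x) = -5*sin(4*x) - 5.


||u||_{H^1(0,π)}^2 = 475*π/2

u'(x) = -20*cos(4*x).
Expand u² and (u')² and integrate term by term on (0, π), using: for integers n ≥ 1, ∫_0^π sin²(nx) dx = ∫_0^π cos²(nx) dx = π/2; for n ≠ n', ∫_0^π sin(nx)sin(n'x) dx = ∫_0^π cos(nx)cos(n'x) dx = 0; and by product-to-sum, ∫_0^π sin(nx)cos(n'x) dx = ½∫_0^π [sin((n+n')x) + sin((n−n')x)] dx, which is 0 when n+n' is even and 2n/(n²−n'²) when n+n' is odd (it need not vanish on (0, π)). For the constant mode: ∫_0^π 1 dx = π, ∫_0^π cos(nx) dx = 0, ∫_0^π sin(nx) dx = (1−(−1)^n)/n.
  u² squared terms: (-5)²·∫1 dx = 25·π = 25*π;  (-5)²·∫sin(4x)² dx = 25·π/2 = 25*π/2.
  u² cross terms: 2·(-5)·(-5)·∫1·sin(4x) dx = 50·(0) = 0.
  So ∫_0^π u² dx = 25*π + 25*π/2 + 0 = 75*π/2.
  (u')² squared terms: (-20)²·∫cos(4x)² dx = 400·π/2 = 200*π.
  So ∫_0^π (u')² dx = 200*π.
||u||_{H^1}^2 = (75*π/2) + (200*π) = 475*π/2.


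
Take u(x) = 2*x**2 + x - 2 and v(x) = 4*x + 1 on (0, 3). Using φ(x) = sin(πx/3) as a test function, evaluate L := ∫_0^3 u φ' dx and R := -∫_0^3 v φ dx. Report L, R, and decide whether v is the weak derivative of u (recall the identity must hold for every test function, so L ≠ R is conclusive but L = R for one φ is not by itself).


LHS = -42/π, RHS = -42/π. Yes, v = u' weakly.

u(x) = 2*x**2 + x - 2, classical derivative u'(x) = 4*x + 1.
φ(x) = sin(πx/3), so φ'(x) = π*cos(π*x/3)/3.
Note φ(0) = φ(3) = 0, so the boundary term u·φ vanishes.
LHS = ∫_0^3 u(x) φ'(x) dx = ∫_0^3 (2*π*x^2*cos(π*x/3)/3 + π*x*cos(π*x/3)/3 - 2*π*cos(π*x/3)/3) dx. Term by term:
  ∫_0^3 -2*π*cos(π*x/3)/3 dx = 0;  ∫_0^3 π*x*cos(π*x/3)/3 dx = -6/π;  ∫_0^3 2*π*x^2*cos(π*x/3)/3 dx = -36/π.
Sum: 0 − 6/π − 36/π = -42/π.
So LHS = -42/π.
∫_0^3 v(x) φ(x) dx = ∫_0^3 (4*x*sin(π*x/3) + sin(π*x/3)) dx. Term by term:
  ∫_0^3 4*x*sin(π*x/3) dx = 36/π;  ∫_0^3 sin(π*x/3) dx = 6/π.
Sum: 36/π + 6/π = 42/π.
So RHS = -∫_0^3 v(x) φ(x) dx = -42/π.
LHS = RHS, so the identity holds for this test φ.
Moreover u is smooth here and v(x) = u'(x) = 4*x + 1 pointwise, so the identity holds for every test function. Hence v is the weak derivative of u.


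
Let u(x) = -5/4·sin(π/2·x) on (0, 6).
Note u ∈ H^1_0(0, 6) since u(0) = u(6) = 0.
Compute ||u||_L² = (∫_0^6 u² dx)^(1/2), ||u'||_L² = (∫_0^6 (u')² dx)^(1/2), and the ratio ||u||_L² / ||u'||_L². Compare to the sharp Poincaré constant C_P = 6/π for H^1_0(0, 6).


||u||_L² / ||u'||_L² = 2/π < C_P = 6/π.

u(x) = -5/4·sin(π/2·x), so u'(x) = -5*π*cos(π*x/2)/8.
Writing u(x) = A·sin(kπx/L) with A = -5/4 and k = 3, use ∫_0^L sin²(kπx/L) dx = L/2 and ∫_0^L cos²(kπx/L) dx = L/2.
u² = 25/16·sin²(π/2·x) and (u')² = 25*π^2/64·cos²(π/2·x), and each of sin², cos² integrates to L/2 = 3 over (0, 6).
∫_0^6 u² dx = 75/16, so ||u||_L² = 5*sqrt(3)/4.
∫_0^6 (u')² dx = 75*π^2/64, so ||u'||_L² = 5*sqrt(3)*π/8.
Ratio ||u||_L² / ||u'||_L² = 2/π.
Sharp Poincaré constant on H^1_0(0, 6) is C_P = L/π = 6/π, achieved by sin(π/6·x).
This is the k = 3 harmonic; the ratio L/(kπ) is strictly less than C_P = L/π, consistent with the sharp inequality ||u||_L² ≤ C_P ||u'||_L².


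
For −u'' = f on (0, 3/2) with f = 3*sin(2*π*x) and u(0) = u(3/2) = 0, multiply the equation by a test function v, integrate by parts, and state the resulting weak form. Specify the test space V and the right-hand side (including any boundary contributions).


V = H^1_0(0, 3/2) (so v(0) = v(3/2) = 0); weak form: ∫_0^3/2 u'v' dx = ∫_0^3/2 (3*sin(2*π*x)) v dx for all v ∈ V.

Multiply both sides by a test function v and integrate from 0 to 3/2:
  ∫_0^3/2 −u''(x) v(x) dx = ∫_0^3/2 f(x) v(x) dx.
Integrate the LHS by parts once:
  ∫_0^3/2 −u'' v dx = −[u'(x) v(x)]_0^3/2 + ∫_0^3/2 u'(x) v'(x) dx.
Thus ∫_0^3/2 u'(x) v'(x) dx = ∫_0^3/2 f(x) v(x) dx + [u'(x) v(x)]_0^3/2.
Choose V so that boundary terms are either known or forced to vanish.
u is Dirichlet: u(0) = u(3/2) = 0. Let V = H^1_0(0, 3/2); then v(0) = v(3/2) = 0, and [u' v]_0^3/2 = 0.
Weak formulation: find u (satisfying any essential BC) such that ∫_0^3/2 u'(x) v'(x) dx = ∫_0^3/2 f v dx for all v ∈ V.
Substituting f(x) = 3*sin(2*π*x), the right-hand side is ∫_0^3/2 (3*sin(2*π*x)) v dx.


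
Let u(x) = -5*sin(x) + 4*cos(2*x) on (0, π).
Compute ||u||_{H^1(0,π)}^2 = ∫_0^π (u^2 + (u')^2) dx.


||u||_{H^1(0,π)}^2 = 400/3 + 65*π

u'(x) = -8*sin(2*x) - 5*cos(x).
Expand u² and (u')² and integrate term by term on (0, π), using: for integers n ≥ 1, ∫_0^π sin²(nx) dx = ∫_0^π cos²(nx) dx = π/2; for n ≠ n', ∫_0^π sin(nx)sin(n'x) dx = ∫_0^π cos(nx)cos(n'x) dx = 0; and by product-to-sum, ∫_0^π sin(nx)cos(n'x) dx = ½∫_0^π [sin((n+n')x) + sin((n−n')x)] dx, which is 0 when n+n' is even and 2n/(n²−n'²) when n+n' is odd (it need not vanish on (0, π)).
  u² squared terms: (-5)²·∫sin(x)² dx = 25·π/2 = 25*π/2;  (4)²·∫cos(2x)² dx = 16·π/2 = 8*π.
  u² cross terms: 2·(-5)·(4)·∫sin(x)·cos(2x) dx = -40·(-2/3) = 80/3.
  So ∫_0^π u² dx = 25*π/2 + 8*π + 80/3 = 80/3 + 41*π/2.
  (u')² squared terms: (-8)²·∫sin(2x)² dx = 64·π/2 = 32*π;  (-5)²·∫cos(x)² dx = 25·π/2 = 25*π/2.
  (u')² cross terms: 2·(-8)·(-5)·∫sin(2x)·cos(x) dx = 80·(4/3) = 320/3.
  So ∫_0^π (u')² dx = 32*π + 25*π/2 + 320/3 = 320/3 + 89*π/2.
||u||_{H^1}^2 = (80/3 + 41*π/2) + (320/3 + 89*π/2) = 400/3 + 65*π.


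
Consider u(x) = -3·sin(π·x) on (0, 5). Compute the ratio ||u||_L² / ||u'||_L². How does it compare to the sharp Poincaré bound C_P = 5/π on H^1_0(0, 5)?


||u||_L² / ||u'||_L² = 1/π < C_P = 5/π.

u(x) = -3·sin(π·x), so u'(x) = -3*π*cos(π*x).
Writing u(x) = A·sin(kπx/L) with A = -3 and k = 5, use ∫_0^L sin²(kπx/L) dx = L/2 and ∫_0^L cos²(kπx/L) dx = L/2.
u² = 9·sin²(π·x) and (u')² = 9*π^2·cos²(π·x), and each of sin², cos² integrates to L/2 = 5/2 over (0, 5).
∫_0^5 u² dx = 45/2, so ||u||_L² = 3*sqrt(10)/2.
∫_0^5 (u')² dx = 45*π^2/2, so ||u'||_L² = 3*sqrt(10)*π/2.
Ratio ||u||_L² / ||u'||_L² = 1/π.
Sharp Poincaré constant on H^1_0(0, 5) is C_P = L/π = 5/π, achieved by sin(π/5·x).
This is the k = 5 harmonic; the ratio L/(kπ) is strictly less than C_P = L/π, consistent with the sharp inequality ||u||_L² ≤ C_P ||u'||_L².


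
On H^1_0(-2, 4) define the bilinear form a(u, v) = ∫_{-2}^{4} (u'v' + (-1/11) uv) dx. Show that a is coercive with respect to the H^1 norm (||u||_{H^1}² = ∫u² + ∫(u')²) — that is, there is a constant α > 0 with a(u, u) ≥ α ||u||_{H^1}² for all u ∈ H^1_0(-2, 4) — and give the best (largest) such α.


α = (-36/11 + π^2)/(π^2 + 36)

Coercivity of a(·,·) on H^1_0(-2, 4) means a(u, u) ≥ α ||u||_{H^1}² for every u ∈ H^1_0.
The interval has length L = 6, and Poincaré/coercivity depend only on L. Here a(u, u) = ∫(u')² + (-1/11)·∫u².
Here c = -1/11 < 0 with |c| < (π/L)² = π^2/36, so coercivity still holds. The condition a(u,u) ≥ α||u||_{H^1}² reads (1−α)∫(u')² ≥ (α−c)∫u². Any admissible α is ≤ 1 (rapidly oscillating u have ∫u²/∫(u')² → 0), and α = 1 would force 0 ≥ (1−c)∫u², impossible since c < 1; so 1−α > 0. By the sharp Poincaré inequality on H^1_0 of an interval of length L, ∫(u')² ≥ (π/L)²∫u² with equality for the first sine mode sin(π(x−x₀)/L) (x₀ the left endpoint), so the inequality holds for all u iff (1−α)(π/L)² ≥ α − c, i.e. α ≤ ((π/L)² + c)/((π/L)² + 1) = (1 + c(L/π)²)/(1 + (L/π)²). (Direct route, valid since c ≤ 0: Poincaré gives c∫u² ≥ c(L/π)²∫(u')², so a(u,u) ≥ (1 + c(L/π)²)∫(u')², while ||u||_{H^1}² ≤ (1 + (L/π)²)∫(u')²; dividing yields the same α.) With (π/L)² = π^2/36 and c = -1/11, the largest admissible constant is α = ((π/L)² + c)/((π/L)² + 1).
Simplifying, α = (-36/11 + π^2)/(π^2 + 36).


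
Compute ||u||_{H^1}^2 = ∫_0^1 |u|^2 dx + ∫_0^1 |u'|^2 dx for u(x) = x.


||u||_{H^1}^2 = 4/3

The H^1 norm (squared) on an interval (0, L) is
  ||u||_{H^1}^2 = ∫_0^L u(x)^2 dx + ∫_0^L u'(x)^2 dx.
Compute u'(x) = 1.
Then u(x)^2 = x**2 and u'(x)^2 = 1.
Integrate each monomial from 0 to 1 using ∫_0^1 c·x^n dx = c·1^(n+1)/(n+1):
  ∫_0^1 u(x)^2 dx = ∫_0^1 (x^2) dx. Term by term:
    ∫_0^1 x^2 dx = 1/3.
  ∫_0^1 u'(x)^2 dx = ∫_0^1 (1) dx. Term by term:
    ∫_0^1 1 dx = 1.
Adding: ||u||_{H^1}^2 = 1/3 + 1 = 4/3.


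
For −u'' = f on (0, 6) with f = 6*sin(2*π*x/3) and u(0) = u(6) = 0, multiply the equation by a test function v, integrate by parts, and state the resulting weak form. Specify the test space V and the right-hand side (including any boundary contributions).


V = H^1_0(0, 6) (so v(0) = v(6) = 0); weak form: ∫_0^6 u'v' dx = ∫_0^6 (6*sin(2*π*x/3)) v dx for all v ∈ V.

Multiply both sides by a test function v and integrate from 0 to 6:
  ∫_0^6 −u''(x) v(x) dx = ∫_0^6 f(x) v(x) dx.
Integrate the LHS by parts once:
  ∫_0^6 −u'' v dx = −[u'(x) v(x)]_0^6 + ∫_0^6 u'(x) v'(x) dx.
Thus ∫_0^6 u'(x) v'(x) dx = ∫_0^6 f(x) v(x) dx + [u'(x) v(x)]_0^6.
Choose V so that boundary terms are either known or forced to vanish.
u is Dirichlet: u(0) = u(6) = 0. Let V = H^1_0(0, 6); then v(0) = v(6) = 0, and [u' v]_0^6 = 0.
Weak formulation: find u (satisfying any essential BC) such that ∫_0^6 u'(x) v'(x) dx = ∫_0^6 f v dx for all v ∈ V.
Substituting f(x) = 6*sin(2*π*x/3), the right-hand side is ∫_0^6 (6*sin(2*π*x/3)) v dx.


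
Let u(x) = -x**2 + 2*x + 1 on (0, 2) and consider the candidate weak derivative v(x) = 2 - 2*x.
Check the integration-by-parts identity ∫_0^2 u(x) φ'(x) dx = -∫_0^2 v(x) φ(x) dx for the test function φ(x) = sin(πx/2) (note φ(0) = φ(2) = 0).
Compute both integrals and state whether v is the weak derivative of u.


LHS = 0, RHS = 0. Yes, v = u' weakly.

u(x) = -x**2 + 2*x + 1, classical derivative u'(x) = 2 - 2*x.
φ(x) = sin(πx/2), so φ'(x) = π*cos(π*x/2)/2.
Note φ(0) = φ(2) = 0, so the boundary term u·φ vanishes.
LHS = ∫_0^2 u(x) φ'(x) dx = ∫_0^2 (-π*x^2*cos(π*x/2)/2 + π*x*cos(π*x/2) + π*cos(π*x/2)/2) dx. Term by term:
  ∫_0^2 π*cos(π*x/2)/2 dx = 0;  ∫_0^2 π*x*cos(π*x/2) dx = -8/π;  ∫_0^2 -π*x^2*cos(π*x/2)/2 dx = 8/π.
Sum: 0 − 8/π + 8/π = 0.
So LHS = 0.
∫_0^2 v(x) φ(x) dx = ∫_0^2 (-2*x*sin(π*x/2) + 2*sin(π*x/2)) dx. Term by term:
  ∫_0^2 2*sin(π*x/2) dx = 8/π;  ∫_0^2 -2*x*sin(π*x/2) dx = -8/π.
Sum: 8/π − 8/π = 0.
So RHS = -∫_0^2 v(x) φ(x) dx = 0.
LHS = RHS, so the identity holds for this test φ.
Moreover u is smooth here and v(x) = u'(x) = 2 - 2*x pointwise, so the identity holds for every test function. Hence v is the weak derivative of u.


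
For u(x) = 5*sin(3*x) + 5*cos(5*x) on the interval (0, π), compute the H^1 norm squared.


||u||_{H^1(0,π)}^2 = 450*π

u'(x) = -25*sin(5*x) + 15*cos(3*x).
Expand u² and (u')² and integrate term by term on (0, π), using: for integers n ≥ 1, ∫_0^π sin²(nx) dx = ∫_0^π cos²(nx) dx = π/2; for n ≠ n', ∫_0^π sin(nx)sin(n'x) dx = ∫_0^π cos(nx)cos(n'x) dx = 0; and by product-to-sum, ∫_0^π sin(nx)cos(n'x) dx = ½∫_0^π [sin((n+n')x) + sin((n−n')x)] dx, which is 0 when n+n' is even and 2n/(n²−n'²) when n+n' is odd (it need not vanish on (0, π)).
  u² squared terms: (5)²·∫cos(5x)² dx = 25·π/2 = 25*π/2;  (5)²·∫sin(3x)² dx = 25·π/2 = 25*π/2.
  u² cross terms: 2·(5)·(5)·∫cos(5x)·sin(3x) dx = 50·(0) = 0.
  So ∫_0^π u² dx = 25*π/2 + 25*π/2 + 0 = 25*π.
  (u')² squared terms: (-25)²·∫sin(5x)² dx = 625·π/2 = 625*π/2;  (15)²·∫cos(3x)² dx = 225·π/2 = 225*π/2.
  (u')² cross terms: 2·(-25)·(15)·∫sin(5x)·cos(3x) dx = -750·(0) = 0.
  So ∫_0^π (u')² dx = 625*π/2 + 225*π/2 + 0 = 425*π.
||u||_{H^1}^2 = (25*π) + (425*π) = 450*π.


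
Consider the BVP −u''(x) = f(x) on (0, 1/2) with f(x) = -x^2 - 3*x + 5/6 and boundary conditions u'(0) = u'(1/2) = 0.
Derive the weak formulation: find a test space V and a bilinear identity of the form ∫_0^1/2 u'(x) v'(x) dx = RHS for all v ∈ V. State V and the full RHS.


V = H^1(0, 1/2) (no boundary constraint on v; u is determined up to an additive constant); weak form: ∫_0^1/2 u'v' dx = ∫_0^1/2 (-x^2 - 3*x + 5/6) v dx for all v ∈ V.

Multiply both sides by a test function v and integrate from 0 to 1/2:
  ∫_0^1/2 −u''(x) v(x) dx = ∫_0^1/2 f(x) v(x) dx.
Integrate the LHS by parts once:
  ∫_0^1/2 −u'' v dx = −[u'(x) v(x)]_0^1/2 + ∫_0^1/2 u'(x) v'(x) dx.
Thus ∫_0^1/2 u'(x) v'(x) dx = ∫_0^1/2 f(x) v(x) dx + [u'(x) v(x)]_0^1/2.
Choose V so that boundary terms are either known or forced to vanish.
u has homogeneous Neumann: u'(0) = u'(1/2) = 0. So [u' v]_0^1/2 = 0·v(1/2) − 0·v(0) = 0 for any v; take V = H^1(0, 1/2).
Weak formulation: find u (satisfying any essential BC) such that ∫_0^1/2 u'(x) v'(x) dx = ∫_0^1/2 f v dx for all v ∈ V (homogeneous Neumann, so boundary terms vanish).
Substituting f(x) = -x^2 - 3*x + 5/6, the right-hand side is ∫_0^1/2 (-x^2 - 3*x + 5/6) v dx.
Compatibility check (pure Neumann): taking v ≡ 1 ∈ V gives 0 = ∫_0^1/2 f dx + (0) − (0), i.e. ∫_0^1/2 f dx must equal u'(0) − u'(1/2) = 0. Indeed ∫_0^1/2 (-x^2 - 3*x + 5/6) dx = 0, so the data are compatible. The solution is then unique only up to an additive constant (fix it e.g. by requiring ∫_0^1/2 u dx = 0).


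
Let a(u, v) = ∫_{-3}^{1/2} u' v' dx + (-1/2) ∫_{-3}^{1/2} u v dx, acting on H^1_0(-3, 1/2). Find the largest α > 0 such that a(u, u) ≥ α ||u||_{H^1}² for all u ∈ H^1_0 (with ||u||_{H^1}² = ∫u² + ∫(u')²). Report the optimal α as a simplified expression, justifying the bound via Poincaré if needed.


α = (-49 + 8*π^2)/(2*(4*π^2 + 49))

Coercivity of a(·,·) on H^1_0(-3, 1/2) means a(u, u) ≥ α ||u||_{H^1}² for every u ∈ H^1_0.
The interval has length L = 7/2, and Poincaré/coercivity depend only on L. Here a(u, u) = ∫(u')² + (-1/2)·∫u².
Here c = -1/2 < 0 with |c| < (π/L)² = 4*π^2/49, so coercivity still holds. The condition a(u,u) ≥ α||u||_{H^1}² reads (1−α)∫(u')² ≥ (α−c)∫u². Any admissible α is ≤ 1 (rapidly oscillating u have ∫u²/∫(u')² → 0), and α = 1 would force 0 ≥ (1−c)∫u², impossible since c < 1; so 1−α > 0. By the sharp Poincaré inequality on H^1_0 of an interval of length L, ∫(u')² ≥ (π/L)²∫u² with equality for the first sine mode sin(π(x−x₀)/L) (x₀ the left endpoint), so the inequality holds for all u iff (1−α)(π/L)² ≥ α − c, i.e. α ≤ ((π/L)² + c)/((π/L)² + 1) = (1 + c(L/π)²)/(1 + (L/π)²). (Direct route, valid since c ≤ 0: Poincaré gives c∫u² ≥ c(L/π)²∫(u')², so a(u,u) ≥ (1 + c(L/π)²)∫(u')², while ||u||_{H^1}² ≤ (1 + (L/π)²)∫(u')²; dividing yields the same α.) With (π/L)² = 4*π^2/49 and c = -1/2, the largest admissible constant is α = ((π/L)² + c)/((π/L)² + 1).
Simplifying, α = (-49 + 8*π^2)/(2*(4*π^2 + 49)).


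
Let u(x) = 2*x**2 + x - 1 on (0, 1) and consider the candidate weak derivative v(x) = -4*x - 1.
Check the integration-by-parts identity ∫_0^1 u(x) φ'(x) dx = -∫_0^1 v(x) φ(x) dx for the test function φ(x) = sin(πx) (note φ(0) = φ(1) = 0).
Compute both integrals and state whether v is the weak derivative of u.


LHS = -6/π, RHS = 6/π. No, v is not the weak derivative of u.

u(x) = 2*x**2 + x - 1, classical derivative u'(x) = 4*x + 1.
φ(x) = sin(πx), so φ'(x) = π*cos(π*x).
Note φ(0) = φ(1) = 0, so the boundary term u·φ vanishes.
LHS = ∫_0^1 u(x) φ'(x) dx = ∫_0^1 (2*π*x^2*cos(π*x) + π*x*cos(π*x) - π*cos(π*x)) dx. Term by term:
  ∫_0^1 -π*cos(π*x) dx = 0;  ∫_0^1 π*x*cos(π*x) dx = -2/π;  ∫_0^1 2*π*x^2*cos(π*x) dx = -4/π.
Sum: 0 − 2/π − 4/π = -6/π.
So LHS = -6/π.
∫_0^1 v(x) φ(x) dx = ∫_0^1 (-4*x*sin(π*x) - sin(π*x)) dx. Term by term:
  ∫_0^1 -sin(π*x) dx = -2/π;  ∫_0^1 -4*x*sin(π*x) dx = -4/π.
Sum: -2/π − 4/π = -6/π.
So RHS = -∫_0^1 v(x) φ(x) dx = 6/π.
LHS − RHS = -12/π ≠ 0, so the identity fails.
(For a valid weak derivative the identity must hold for EVERY test function, in particular this one. The failure shows v is NOT the weak derivative of u.)
Correct weak derivative would be u'(x) = 4*x + 1.


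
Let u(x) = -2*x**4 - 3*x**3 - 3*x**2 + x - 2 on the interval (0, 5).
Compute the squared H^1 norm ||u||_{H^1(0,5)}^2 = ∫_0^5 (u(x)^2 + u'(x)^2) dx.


||u||_{H^1}^2 = 185726600/63

The H^1 norm (squared) on an interval (0, L) is
  ||u||_{H^1}^2 = ∫_0^L u(x)^2 dx + ∫_0^L u'(x)^2 dx.
Compute u'(x) = -8*x**3 - 9*x**2 - 6*x + 1.
Then u(x)^2 = 4*x**8 + 12*x**7 + 21*x**6 + 14*x**5 + 11*x**4 + 6*x**3 + 13*x**2 - 4*x + 4 and u'(x)^2 = 64*x**6 + 144*x**5 + 177*x**4 + 92*x**3 + 18*x**2 - 12*x + 1.
Integrate each monomial from 0 to 5 using ∫_0^5 c·x^n dx = c·5^(n+1)/(n+1):
  ∫_0^5 u(x)^2 dx = ∫_0^5 (4*x^8 + 12*x^7 + 21*x^6 + 14*x^5 + 11*x^4 + 6*x^3 + 13*x^2 - 4*x + 4) dx. Term by term:
    ∫_0^5 4*x^8 dx = 7812500/9;  ∫_0^5 12*x^7 dx = 1171875/2;  ∫_0^5 21*x^6 dx = 234375;
    ∫_0^5 14*x^5 dx = 109375/3;  ∫_0^5 11*x^4 dx = 6875;  ∫_0^5 6*x^3 dx = 1875/2;
    ∫_0^5 13*x^2 dx = 1625/3;  ∫_0^5 -4*x dx = -50;  ∫_0^5 4 dx = 20.
  Sum: 7812500/9 + 1171875/2 + 234375 + 109375/3 + 6875 + 1875/2 + 1625/3 − 50 + 20 = 15598355/9.
  ∫_0^5 u'(x)^2 dx = ∫_0^5 (64*x^6 + 144*x^5 + 177*x^4 + 92*x^3 + 18*x^2 - 12*x + 1) dx. Term by term:
    ∫_0^5 64*x^6 dx = 5000000/7;  ∫_0^5 144*x^5 dx = 375000;  ∫_0^5 177*x^4 dx = 110625;
    ∫_0^5 92*x^3 dx = 14375;  ∫_0^5 18*x^2 dx = 750;  ∫_0^5 -12*x dx = -150;
    ∫_0^5 1 dx = 5.
  Sum: 5000000/7 + 375000 + 110625 + 14375 + 750 − 150 + 5 = 8504235/7.
Adding: ||u||_{H^1}^2 = 15598355/9 + 8504235/7 = 185726600/63.


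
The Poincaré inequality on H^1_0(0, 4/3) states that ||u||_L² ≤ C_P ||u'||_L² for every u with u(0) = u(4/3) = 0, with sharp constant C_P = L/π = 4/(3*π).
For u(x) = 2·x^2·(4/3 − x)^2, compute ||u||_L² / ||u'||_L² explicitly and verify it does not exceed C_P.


||u||_L² / ||u'||_L² = 2*sqrt(3)/9 < C_P = 4/(3*π).

u(x) = 2·x^2·(4/3 − x)^2, so u'(x) = 8*x*(3*x - 4)*(3*x - 2)/9.
u(x) = 2·x^2·(4/3 − x)^2 vanishes at x = 0 and x = 4/3, so u ∈ H^1_0(0, 4/3). Differentiate via the product rule and integrate the resulting polynomials term by term.
  ∫_0^4/3 u² dx = ∫_0^4/3 (4*x^8 - 64*x^7/3 + 128*x^6/3 - 1024*x^5/27 + 1024*x^4/81) dx. Term by term:
    ∫_0^4/3 4*x^8 dx = 1048576/177147;  ∫_0^4/3 -64*x^7/3 dx = -524288/19683;  ∫_0^4/3 128*x^6/3 dx = 2097152/45927;
    ∫_0^4/3 -1024*x^5/27 dx = -2097152/59049;  ∫_0^4/3 1024*x^4/81 dx = 1048576/98415.
  Sum: 1048576/177147 − 524288/19683 + 2097152/45927 − 2097152/59049 + 1048576/98415 = 524288/6200145.
  ∫_0^4/3 (u')² dx = ∫_0^4/3 (64*x^6 - 256*x^5 + 3328*x^4/9 - 2048*x^3/9 + 4096*x^2/81) dx. Term by term:
    ∫_0^4/3 64*x^6 dx = 1048576/15309;  ∫_0^4/3 -256*x^5 dx = -524288/2187;  ∫_0^4/3 3328*x^4/9 dx = 3407872/10935;
    ∫_0^4/3 -2048*x^3/9 dx = -131072/729;  ∫_0^4/3 4096*x^2/81 dx = 262144/6561.
  Sum: 1048576/15309 − 524288/2187 + 3407872/10935 − 131072/729 + 262144/6561 = 131072/229635.
∫_0^4/3 u² dx = 524288/6200145, so ||u||_L² = 512*sqrt(210)/25515.
∫_0^4/3 (u')² dx = 131072/229635, so ||u'||_L² = 256*sqrt(70)/2835.
Ratio ||u||_L² / ||u'||_L² = 2*sqrt(3)/9.
Sharp Poincaré constant on H^1_0(0, 4/3) is C_P = L/π = 4/(3*π), achieved by sin(3*π/4·x).
A polynomial bump cannot attain the sharp Poincaré constant (only the first sine eigenfunction does), so the ratio is strictly less than C_P, consistent with ||u||_L² ≤ C_P ||u'||_L².


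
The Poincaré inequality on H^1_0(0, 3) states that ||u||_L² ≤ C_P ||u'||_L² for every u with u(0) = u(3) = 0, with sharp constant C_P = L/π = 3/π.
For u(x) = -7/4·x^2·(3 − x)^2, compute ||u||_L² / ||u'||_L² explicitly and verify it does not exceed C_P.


||u||_L² / ||u'||_L² = sqrt(3)/2 < C_P = 3/π.

u(x) = -7/4·x^2·(3 − x)^2, so u'(x) = 7*x*(x*(3 - x) - (x - 3)^2)/2.
u(x) = -7/4·x^2·(3 − x)^2 vanishes at x = 0 and x = 3, so u ∈ H^1_0(0, 3). Differentiate via the product rule and integrate the resulting polynomials term by term.
  ∫_0^3 u² dx = ∫_0^3 (49*x^8/16 - 147*x^7/4 + 1323*x^6/8 - 1323*x^5/4 + 3969*x^4/16) dx. Term by term:
    ∫_0^3 49*x^8/16 dx = 107163/16;  ∫_0^3 -147*x^7/4 dx = -964467/32;  ∫_0^3 1323*x^6/8 dx = 413343/8;
    ∫_0^3 -1323*x^5/4 dx = -321489/8;  ∫_0^3 3969*x^4/16 dx = 964467/80.
  Sum: 107163/16 − 964467/32 + 413343/8 − 321489/8 + 964467/80 = 15309/160.
  ∫_0^3 (u')² dx = ∫_0^3 (49*x^6 - 441*x^5 + 5733*x^4/4 - 3969*x^3/2 + 3969*x^2/4) dx. Term by term:
    ∫_0^3 49*x^6 dx = 15309;  ∫_0^3 -441*x^5 dx = -107163/2;  ∫_0^3 5733*x^4/4 dx = 1393119/20;
    ∫_0^3 -3969*x^3/2 dx = -321489/8;  ∫_0^3 3969*x^2/4 dx = 35721/4.
  Sum: 15309 − 107163/2 + 1393119/20 − 321489/8 + 35721/4 = 5103/40.
∫_0^3 u² dx = 15309/160, so ||u||_L² = 27*sqrt(210)/40.
∫_0^3 (u')² dx = 5103/40, so ||u'||_L² = 27*sqrt(70)/20.
Ratio ||u||_L² / ||u'||_L² = sqrt(3)/2.
Sharp Poincaré constant on H^1_0(0, 3) is C_P = L/π = 3/π, achieved by sin(π/3·x).
A polynomial bump cannot attain the sharp Poincaré constant (only the first sine eigenfunction does), so the ratio is strictly less than C_P, consistent with ||u||_L² ≤ C_P ||u'||_L².


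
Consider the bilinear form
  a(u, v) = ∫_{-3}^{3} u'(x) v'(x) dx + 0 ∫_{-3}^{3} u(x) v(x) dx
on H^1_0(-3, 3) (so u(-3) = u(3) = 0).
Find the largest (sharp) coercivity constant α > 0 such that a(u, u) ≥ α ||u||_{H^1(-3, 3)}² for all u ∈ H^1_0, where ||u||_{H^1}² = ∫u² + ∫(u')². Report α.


α = π^2/(π^2 + 36)

Coercivity of a(·,·) on H^1_0(-3, 3) means a(u, u) ≥ α ||u||_{H^1}² for every u ∈ H^1_0.
The interval has length L = 6, and Poincaré/coercivity depend only on L. Here a(u, u) = ∫(u')² + (0)·∫u².
Here c = 0, so a(u,u) = ∫(u')² alone. The condition a(u,u) ≥ α||u||_{H^1}² reads (1−α)∫(u')² ≥ (α−c)∫u². Any admissible α is ≤ 1 (rapidly oscillating u have ∫u²/∫(u')² → 0), and α = 1 would force 0 ≥ (1−c)∫u², impossible since c < 1; so 1−α > 0. By the sharp Poincaré inequality on H^1_0 of an interval of length L, ∫(u')² ≥ (π/L)²∫u² with equality for the first sine mode sin(π(x−x₀)/L) (x₀ the left endpoint), so the inequality holds for all u iff (1−α)(π/L)² ≥ α − c, i.e. α ≤ ((π/L)² + c)/((π/L)² + 1) = (1 + c(L/π)²)/(1 + (L/π)²). (Direct route, valid since c ≤ 0: Poincaré gives c∫u² ≥ c(L/π)²∫(u')², so a(u,u) ≥ (1 + c(L/π)²)∫(u')², while ||u||_{H^1}² ≤ (1 + (L/π)²)∫(u')²; dividing yields the same α.) With (π/L)² = π^2/36 and c = 0, the largest admissible constant is α = ((π/L)² + c)/((π/L)² + 1).
Simplifying, α = π^2/(π^2 + 36).


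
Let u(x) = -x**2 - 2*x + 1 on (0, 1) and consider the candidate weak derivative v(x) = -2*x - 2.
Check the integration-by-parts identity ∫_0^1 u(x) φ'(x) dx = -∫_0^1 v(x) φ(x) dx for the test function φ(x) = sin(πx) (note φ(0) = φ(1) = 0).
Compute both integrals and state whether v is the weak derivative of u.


LHS = 6/π, RHS = 6/π. Yes, v = u' weakly.

u(x) = -x**2 - 2*x + 1, classical derivative u'(x) = -2*x - 2.
φ(x) = sin(πx), so φ'(x) = π*cos(π*x).
Note φ(0) = φ(1) = 0, so the boundary term u·φ vanishes.
LHS = ∫_0^1 u(x) φ'(x) dx = ∫_0^1 (-π*x^2*cos(π*x) - 2*π*x*cos(π*x) + π*cos(π*x)) dx. Term by term:
  ∫_0^1 π*cos(π*x) dx = 0;  ∫_0^1 -π*x^2*cos(π*x) dx = 2/π;  ∫_0^1 -2*π*x*cos(π*x) dx = 4/π.
Sum: 0 + 2/π + 4/π = 6/π.
So LHS = 6/π.
∫_0^1 v(x) φ(x) dx = ∫_0^1 (-2*x*sin(π*x) - 2*sin(π*x)) dx. Term by term:
  ∫_0^1 -2*sin(π*x) dx = -4/π;  ∫_0^1 -2*x*sin(π*x) dx = -2/π.
Sum: -4/π − 2/π = -6/π.
So RHS = -∫_0^1 v(x) φ(x) dx = 6/π.
LHS = RHS, so the identity holds for this test φ.
Moreover u is smooth here and v(x) = u'(x) = -2*x - 2 pointwise, so the identity holds for every test function. Hence v is the weak derivative of u.


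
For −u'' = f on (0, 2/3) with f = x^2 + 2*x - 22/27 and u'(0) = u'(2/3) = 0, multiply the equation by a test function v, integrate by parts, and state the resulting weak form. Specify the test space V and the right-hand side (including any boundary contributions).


V = H^1(0, 2/3) (no boundary constraint on v; u is determined up to an additive constant); weak form: ∫_0^2/3 u'v' dx = ∫_0^2/3 (x^2 + 2*x - 22/27) v dx for all v ∈ V.

Multiply both sides by a test function v and integrate from 0 to 2/3:
  ∫_0^2/3 −u''(x) v(x) dx = ∫_0^2/3 f(x) v(x) dx.
Integrate the LHS by parts once:
  ∫_0^2/3 −u'' v dx = −[u'(x) v(x)]_0^2/3 + ∫_0^2/3 u'(x) v'(x) dx.
Thus ∫_0^2/3 u'(x) v'(x) dx = ∫_0^2/3 f(x) v(x) dx + [u'(x) v(x)]_0^2/3.
Choose V so that boundary terms are either known or forced to vanish.
u has homogeneous Neumann: u'(0) = u'(2/3) = 0. So [u' v]_0^2/3 = 0·v(2/3) − 0·v(0) = 0 for any v; take V = H^1(0, 2/3).
Weak formulation: find u (satisfying any essential BC) such that ∫_0^2/3 u'(x) v'(x) dx = ∫_0^2/3 f v dx for all v ∈ V (homogeneous Neumann, so boundary terms vanish).
Substituting f(x) = x^2 + 2*x - 22/27, the right-hand side is ∫_0^2/3 (x^2 + 2*x - 22/27) v dx.
Compatibility check (pure Neumann): taking v ≡ 1 ∈ V gives 0 = ∫_0^2/3 f dx + (0) − (0), i.e. ∫_0^2/3 f dx must equal u'(0) − u'(2/3) = 0. Indeed ∫_0^2/3 (x^2 + 2*x - 22/27) dx = 0, so the data are compatible. The solution is then unique only up to an additive constant (fix it e.g. by requiring ∫_0^2/3 u dx = 0).


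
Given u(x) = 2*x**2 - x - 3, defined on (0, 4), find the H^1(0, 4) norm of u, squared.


||u||_{H^1}^2 = 10408/15

The H^1 norm (squared) on an interval (0, L) is
  ||u||_{H^1}^2 = ∫_0^L u(x)^2 dx + ∫_0^L u'(x)^2 dx.
Compute u'(x) = 4*x - 1.
Then u(x)^2 = 4*x**4 - 4*x**3 - 11*x**2 + 6*x + 9 and u'(x)^2 = 16*x**2 - 8*x + 1.
Integrate each monomial from 0 to 4 using ∫_0^4 c·x^n dx = c·4^(n+1)/(n+1):
  ∫_0^4 u(x)^2 dx = ∫_0^4 (4*x^4 - 4*x^3 - 11*x^2 + 6*x + 9) dx. Term by term:
    ∫_0^4 4*x^4 dx = 4096/5;  ∫_0^4 -4*x^3 dx = -256;  ∫_0^4 -11*x^2 dx = -704/3;
    ∫_0^4 6*x dx = 48;  ∫_0^4 9 dx = 36.
  Sum: 4096/5 − 256 − 704/3 + 48 + 36 = 6188/15.
  ∫_0^4 u'(x)^2 dx = ∫_0^4 (16*x^2 - 8*x + 1) dx. Term by term:
    ∫_0^4 16*x^2 dx = 1024/3;  ∫_0^4 -8*x dx = -64;  ∫_0^4 1 dx = 4.
  Sum: 1024/3 − 64 + 4 = 844/3.
Adding: ||u||_{H^1}^2 = 6188/15 + 844/3 = 10408/15.


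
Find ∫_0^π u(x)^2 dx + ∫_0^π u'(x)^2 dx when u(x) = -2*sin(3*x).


||u||_{H^1(0,π)}^2 = 20*π

u'(x) = -6*cos(3*x).
Expand u² and (u')² and integrate term by term on (0, π), using: for integers n ≥ 1, ∫_0^π sin²(nx) dx = ∫_0^π cos²(nx) dx = π/2; for n ≠ n', ∫_0^π sin(nx)sin(n'x) dx = ∫_0^π cos(nx)cos(n'x) dx = 0; and by product-to-sum, ∫_0^π sin(nx)cos(n'x) dx = ½∫_0^π [sin((n+n')x) + sin((n−n')x)] dx, which is 0 when n+n' is even and 2n/(n²−n'²) when n+n' is odd (it need not vanish on (0, π)).
  u² squared terms: (-2)²·∫sin(3x)² dx = 4·π/2 = 2*π.
  So ∫_0^π u² dx = 2*π.
  (u')² squared terms: (-6)²·∫cos(3x)² dx = 36·π/2 = 18*π.
  So ∫_0^π (u')² dx = 18*π.
||u||_{H^1}^2 = (2*π) + (18*π) = 20*π.


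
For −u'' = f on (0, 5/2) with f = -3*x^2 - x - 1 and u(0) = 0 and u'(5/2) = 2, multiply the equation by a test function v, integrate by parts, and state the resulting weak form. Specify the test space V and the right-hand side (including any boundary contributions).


V = {v ∈ H^1(0, 5/2) : v(0) = 0} (test functions vanish at x = 0 where u is specified); weak form: ∫_0^5/2 u'v' dx = ∫_0^5/2 (-3*x^2 - x - 1) v dx + 2·v(5/2) for all v ∈ V.

Multiply both sides by a test function v and integrate from 0 to 5/2:
  ∫_0^5/2 −u''(x) v(x) dx = ∫_0^5/2 f(x) v(x) dx.
Integrate the LHS by parts once:
  ∫_0^5/2 −u'' v dx = −[u'(x) v(x)]_0^5/2 + ∫_0^5/2 u'(x) v'(x) dx.
Thus ∫_0^5/2 u'(x) v'(x) dx = ∫_0^5/2 f(x) v(x) dx + [u'(x) v(x)]_0^5/2.
Choose V so that boundary terms are either known or forced to vanish.
Mixed BC: u(0) = 0 (Dirichlet) and u'(5/2) = 2 (Neumann). Define V = {v ∈ H^1(0, 5/2) : v(0) = 0}. Then [u' v]_0^5/2 = u'(5/2)·v(5/2) − u'(0)·0 = 2·v(5/2).
Weak formulation: find u (satisfying any essential BC) such that ∫_0^5/2 u'(x) v'(x) dx = ∫_0^5/2 f v dx + 2·v(5/2) for all v ∈ V (Dirichlet at 0 absorbed into V; Neumann datum at x = 5/2 contributes the boundary term).
Substituting f(x) = -3*x^2 - x - 1, the right-hand side is ∫_0^5/2 (-3*x^2 - x - 1) v dx + 2·v(5/2).


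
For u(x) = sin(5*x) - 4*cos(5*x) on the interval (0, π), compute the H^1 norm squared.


||u||_{H^1(0,π)}^2 = 221*π

u'(x) = 20*sin(5*x) + 5*cos(5*x).
Expand u² and (u')² and integrate term by term on (0, π), using: for integers n ≥ 1, ∫_0^π sin²(nx) dx = ∫_0^π cos²(nx) dx = π/2; for n ≠ n', ∫_0^π sin(nx)sin(n'x) dx = ∫_0^π cos(nx)cos(n'x) dx = 0; and by product-to-sum, ∫_0^π sin(nx)cos(n'x) dx = ½∫_0^π [sin((n+n')x) + sin((n−n')x)] dx, which is 0 when n+n' is even and 2n/(n²−n'²) when n+n' is odd (it need not vanish on (0, π)).
  u² squared terms: (-4)²·∫cos(5x)² dx = 16·π/2 = 8*π;  (1)²·∫sin(5x)² dx = 1·π/2 = π/2.
  u² cross terms: 2·(-4)·(1)·∫cos(5x)·sin(5x) dx = -8·(0) = 0.
  So ∫_0^π u² dx = 8*π + π/2 + 0 = 17*π/2.
  (u')² squared terms: (5)²·∫cos(5x)² dx = 25·π/2 = 25*π/2;  (20)²·∫sin(5x)² dx = 400·π/2 = 200*π.
  (u')² cross terms: 2·(5)·(20)·∫cos(5x)·sin(5x) dx = 200·(0) = 0.
  So ∫_0^π (u')² dx = 25*π/2 + 200*π + 0 = 425*π/2.
||u||_{H^1}^2 = (17*π/2) + (425*π/2) = 221*π.


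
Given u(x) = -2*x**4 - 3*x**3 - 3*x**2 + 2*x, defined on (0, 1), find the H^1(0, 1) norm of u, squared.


||u||_{H^1}^2 = 52849/630

The H^1 norm (squared) on an interval (0, L) is
  ||u||_{H^1}^2 = ∫_0^L u(x)^2 dx + ∫_0^L u'(x)^2 dx.
Compute u'(x) = -8*x**3 - 9*x**2 - 6*x + 2.
Then u(x)^2 = 4*x**8 + 12*x**7 + 21*x**6 + 10*x**5 - 3*x**4 - 12*x**3 + 4*x**2 and u'(x)^2 = 64*x**6 + 144*x**5 + 177*x**4 + 76*x**3 - 24*x + 4.
Integrate each monomial from 0 to 1 using ∫_0^1 c·x^n dx = c·1^(n+1)/(n+1):
  ∫_0^1 u(x)^2 dx = ∫_0^1 (4*x^8 + 12*x^7 + 21*x^6 + 10*x^5 - 3*x^4 - 12*x^3 + 4*x^2) dx. Term by term:
    ∫_0^1 4*x^8 dx = 4/9;  ∫_0^1 12*x^7 dx = 3/2;  ∫_0^1 21*x^6 dx = 3;
    ∫_0^1 10*x^5 dx = 5/3;  ∫_0^1 -3*x^4 dx = -3/5;  ∫_0^1 -12*x^3 dx = -3;
    ∫_0^1 4*x^2 dx = 4/3.
  Sum: 4/9 + 3/2 + 3 + 5/3 − 3/5 − 3 + 4/3 = 391/90.
  ∫_0^1 u'(x)^2 dx = ∫_0^1 (64*x^6 + 144*x^5 + 177*x^4 + 76*x^3 - 24*x + 4) dx. Term by term:
    ∫_0^1 64*x^6 dx = 64/7;  ∫_0^1 144*x^5 dx = 24;  ∫_0^1 177*x^4 dx = 177/5;
    ∫_0^1 76*x^3 dx = 19;  ∫_0^1 -24*x dx = -12;  ∫_0^1 4 dx = 4.
  Sum: 64/7 + 24 + 177/5 + 19 − 12 + 4 = 2784/35.
Adding: ||u||_{H^1}^2 = 391/90 + 2784/35 = 52849/630.


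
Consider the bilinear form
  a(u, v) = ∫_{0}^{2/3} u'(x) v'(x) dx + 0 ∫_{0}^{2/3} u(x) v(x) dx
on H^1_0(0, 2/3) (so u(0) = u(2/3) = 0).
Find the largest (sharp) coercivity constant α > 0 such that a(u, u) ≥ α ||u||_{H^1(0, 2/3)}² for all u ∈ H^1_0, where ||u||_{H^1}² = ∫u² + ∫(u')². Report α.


α = 9*π^2/(4 + 9*π^2)

Coercivity of a(·,·) on H^1_0(0, 2/3) means a(u, u) ≥ α ||u||_{H^1}² for every u ∈ H^1_0.
The interval has length L = 2/3, and Poincaré/coercivity depend only on L. Here a(u, u) = ∫(u')² + (0)·∫u².
Here c = 0, so a(u,u) = ∫(u')² alone. The condition a(u,u) ≥ α||u||_{H^1}² reads (1−α)∫(u')² ≥ (α−c)∫u². Any admissible α is ≤ 1 (rapidly oscillating u have ∫u²/∫(u')² → 0), and α = 1 would force 0 ≥ (1−c)∫u², impossible since c < 1; so 1−α > 0. By the sharp Poincaré inequality on H^1_0 of an interval of length L, ∫(u')² ≥ (π/L)²∫u² with equality for the first sine mode sin(π(x−x₀)/L) (x₀ the left endpoint), so the inequality holds for all u iff (1−α)(π/L)² ≥ α − c, i.e. α ≤ ((π/L)² + c)/((π/L)² + 1) = (1 + c(L/π)²)/(1 + (L/π)²). (Direct route, valid since c ≤ 0: Poincaré gives c∫u² ≥ c(L/π)²∫(u')², so a(u,u) ≥ (1 + c(L/π)²)∫(u')², while ||u||_{H^1}² ≤ (1 + (L/π)²)∫(u')²; dividing yields the same α.) With (π/L)² = 9*π^2/4 and c = 0, the largest admissible constant is α = ((π/L)² + c)/((π/L)² + 1).
Simplifying, α = 9*π^2/(4 + 9*π^2).


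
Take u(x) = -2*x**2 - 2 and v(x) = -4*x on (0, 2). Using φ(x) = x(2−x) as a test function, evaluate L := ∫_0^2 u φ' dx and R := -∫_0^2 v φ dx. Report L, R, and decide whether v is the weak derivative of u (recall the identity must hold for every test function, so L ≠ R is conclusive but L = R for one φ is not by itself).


LHS = 16/3, RHS = 16/3. Yes, v = u' weakly.

u(x) = -2*x**2 - 2, classical derivative u'(x) = -4*x.
φ(x) = x(2−x), so φ'(x) = 2 - 2*x.
Note φ(0) = φ(2) = 0, so the boundary term u·φ vanishes.
LHS = ∫_0^2 u(x) φ'(x) dx = ∫_0^2 (4*x^3 - 4*x^2 + 4*x - 4) dx. Term by term:
  ∫_0^2 4*x^3 dx = 16;  ∫_0^2 -4*x^2 dx = -32/3;  ∫_0^2 4*x dx = 8;
  ∫_0^2 -4 dx = -8.
Sum: 16 − 32/3 + 8 − 8 = 16/3.
So LHS = 16/3.
∫_0^2 v(x) φ(x) dx = ∫_0^2 (4*x^3 - 8*x^2) dx. Term by term:
  ∫_0^2 4*x^3 dx = 16;  ∫_0^2 -8*x^2 dx = -64/3.
Sum: 16 − 64/3 = -16/3.
So RHS = -∫_0^2 v(x) φ(x) dx = 16/3.
LHS = RHS, so the identity holds for this test φ.
Moreover u is smooth here and v(x) = u'(x) = -4*x pointwise, so the identity holds for every test function. Hence v is the weak derivative of u.


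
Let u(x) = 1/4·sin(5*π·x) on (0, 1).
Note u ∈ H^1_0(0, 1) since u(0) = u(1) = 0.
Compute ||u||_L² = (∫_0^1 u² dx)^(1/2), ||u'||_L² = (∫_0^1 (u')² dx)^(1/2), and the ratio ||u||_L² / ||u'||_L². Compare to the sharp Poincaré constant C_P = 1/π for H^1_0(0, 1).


||u||_L² / ||u'||_L² = 1/(5*π) < C_P = 1/π.

u(x) = 1/4·sin(5*π·x), so u'(x) = 5*π*cos(5*π*x)/4.
Writing u(x) = A·sin(kπx/L) with A = 1/4 and k = 5, use ∫_0^L sin²(kπx/L) dx = L/2 and ∫_0^L cos²(kπx/L) dx = L/2.
u² = 1/16·sin²(5*π·x) and (u')² = 25*π^2/16·cos²(5*π·x), and each of sin², cos² integrates to L/2 = 1/2 over (0, 1).
∫_0^1 u² dx = 1/32, so ||u||_L² = sqrt(2)/8.
∫_0^1 (u')² dx = 25*π^2/32, so ||u'||_L² = 5*sqrt(2)*π/8.
Ratio ||u||_L² / ||u'||_L² = 1/(5*π).
Sharp Poincaré constant on H^1_0(0, 1) is C_P = L/π = 1/π, achieved by sin(π·x).
This is the k = 5 harmonic; the ratio L/(kπ) is strictly less than C_P = L/π, consistent with the sharp inequality ||u||_L² ≤ C_P ||u'||_L².


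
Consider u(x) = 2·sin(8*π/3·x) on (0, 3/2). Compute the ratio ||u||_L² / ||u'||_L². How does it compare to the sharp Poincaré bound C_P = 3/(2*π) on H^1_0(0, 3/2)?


||u||_L² / ||u'||_L² = 3/(8*π) < C_P = 3/(2*π).

u(x) = 2·sin(8*π/3·x), so u'(x) = 16*π*cos(8*π*x/3)/3.
Writing u(x) = A·sin(kπx/L) with A = 2 and k = 4, use ∫_0^L sin²(kπx/L) dx = L/2 and ∫_0^L cos²(kπx/L) dx = L/2.
u² = 4·sin²(8*π/3·x) and (u')² = 256*π^2/9·cos²(8*π/3·x), and each of sin², cos² integrates to L/2 = 3/4 over (0, 3/2).
∫_0^3/2 u² dx = 3, so ||u||_L² = sqrt(3).
∫_0^3/2 (u')² dx = 64*π^2/3, so ||u'||_L² = 8*sqrt(3)*π/3.
Ratio ||u||_L² / ||u'||_L² = 3/(8*π).
Sharp Poincaré constant on H^1_0(0, 3/2) is C_P = L/π = 3/(2*π), achieved by sin(2*π/3·x).
This is the k = 4 harmonic; the ratio L/(kπ) is strictly less than C_P = L/π, consistent with the sharp inequality ||u||_L² ≤ C_P ||u'||_L².


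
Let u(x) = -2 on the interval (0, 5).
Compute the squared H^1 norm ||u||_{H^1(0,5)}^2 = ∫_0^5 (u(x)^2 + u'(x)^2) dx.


||u||_{H^1}^2 = 20

The H^1 norm (squared) on an interval (0, L) is
  ||u||_{H^1}^2 = ∫_0^L u(x)^2 dx + ∫_0^L u'(x)^2 dx.
Compute u'(x) = 0.
Then u(x)^2 = 4 and u'(x)^2 = 0.
Integrate each monomial from 0 to 5 using ∫_0^5 c·x^n dx = c·5^(n+1)/(n+1):
  ∫_0^5 u(x)^2 dx = ∫_0^5 (4) dx. Term by term:
    ∫_0^5 4 dx = 20.
  ∫_0^5 u'(x)^2 dx = ∫_0^5 (0) dx. Term by term:
    ∫_0^5 0 dx = 0.
Adding: ||u||_{H^1}^2 = 20 + 0 = 20.


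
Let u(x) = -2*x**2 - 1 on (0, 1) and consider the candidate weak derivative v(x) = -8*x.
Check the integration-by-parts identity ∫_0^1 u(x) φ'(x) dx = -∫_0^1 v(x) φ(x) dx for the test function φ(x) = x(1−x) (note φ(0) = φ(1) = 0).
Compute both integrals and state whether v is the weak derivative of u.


LHS = 1/3, RHS = 2/3. No, v is not the weak derivative of u.

u(x) = -2*x**2 - 1, classical derivative u'(x) = -4*x.
φ(x) = x(1−x), so φ'(x) = 1 - 2*x.
Note φ(0) = φ(1) = 0, so the boundary term u·φ vanishes.
LHS = ∫_0^1 u(x) φ'(x) dx = ∫_0^1 (4*x^3 - 2*x^2 + 2*x - 1) dx. Term by term:
  ∫_0^1 4*x^3 dx = 1;  ∫_0^1 -2*x^2 dx = -2/3;  ∫_0^1 2*x dx = 1;
  ∫_0^1 -1 dx = -1.
Sum: 1 − 2/3 + 1 − 1 = 1/3.
So LHS = 1/3.
∫_0^1 v(x) φ(x) dx = ∫_0^1 (8*x^3 - 8*x^2) dx. Term by term:
  ∫_0^1 8*x^3 dx = 2;  ∫_0^1 -8*x^2 dx = -8/3.
Sum: 2 − 8/3 = -2/3.
So RHS = -∫_0^1 v(x) φ(x) dx = 2/3.
LHS − RHS = -1/3 ≠ 0, so the identity fails.
(For a valid weak derivative the identity must hold for EVERY test function, in particular this one. The failure shows v is NOT the weak derivative of u.)
Correct weak derivative would be u'(x) = -4*x.


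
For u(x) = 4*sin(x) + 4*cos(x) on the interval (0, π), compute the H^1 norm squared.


||u||_{H^1(0,π)}^2 = 32*π

u'(x) = -4*sin(x) + 4*cos(x).
Expand u² and (u')² and integrate term by term on (0, π), using: for integers n ≥ 1, ∫_0^π sin²(nx) dx = ∫_0^π cos²(nx) dx = π/2; for n ≠ n', ∫_0^π sin(nx)sin(n'x) dx = ∫_0^π cos(nx)cos(n'x) dx = 0; and by product-to-sum, ∫_0^π sin(nx)cos(n'x) dx = ½∫_0^π [sin((n+n')x) + sin((n−n')x)] dx, which is 0 when n+n' is even and 2n/(n²−n'²) when n+n' is odd (it need not vanish on (0, π)).
  u² squared terms: (4)²·∫cos(x)² dx = 16·π/2 = 8*π;  (4)²·∫sin(x)² dx = 16·π/2 = 8*π.
  u² cross terms: 2·(4)·(4)·∫cos(x)·sin(x) dx = 32·(0) = 0.
  So ∫_0^π u² dx = 8*π + 8*π + 0 = 16*π.
  (u')² squared terms: (-4)²·∫sin(x)² dx = 16·π/2 = 8*π;  (4)²·∫cos(x)² dx = 16·π/2 = 8*π.
  (u')² cross terms: 2·(-4)·(4)·∫sin(x)·cos(x) dx = -32·(0) = 0.
  So ∫_0^π (u')² dx = 8*π + 8*π + 0 = 16*π.
||u||_{H^1}^2 = (16*π) + (16*π) = 32*π.
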